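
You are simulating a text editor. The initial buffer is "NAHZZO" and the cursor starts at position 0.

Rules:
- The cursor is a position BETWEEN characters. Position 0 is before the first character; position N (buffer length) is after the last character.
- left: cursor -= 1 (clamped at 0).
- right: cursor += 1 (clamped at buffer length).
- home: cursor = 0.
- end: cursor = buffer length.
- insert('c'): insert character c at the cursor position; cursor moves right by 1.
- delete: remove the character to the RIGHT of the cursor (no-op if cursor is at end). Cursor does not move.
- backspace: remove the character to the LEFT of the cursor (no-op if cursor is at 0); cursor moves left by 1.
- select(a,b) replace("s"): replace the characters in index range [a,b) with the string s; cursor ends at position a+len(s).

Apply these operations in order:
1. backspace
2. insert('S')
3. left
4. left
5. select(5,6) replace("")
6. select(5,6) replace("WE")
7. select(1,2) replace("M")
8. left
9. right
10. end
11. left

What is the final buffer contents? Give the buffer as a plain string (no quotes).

After op 1 (backspace): buf='NAHZZO' cursor=0
After op 2 (insert('S')): buf='SNAHZZO' cursor=1
After op 3 (left): buf='SNAHZZO' cursor=0
After op 4 (left): buf='SNAHZZO' cursor=0
After op 5 (select(5,6) replace("")): buf='SNAHZO' cursor=5
After op 6 (select(5,6) replace("WE")): buf='SNAHZWE' cursor=7
After op 7 (select(1,2) replace("M")): buf='SMAHZWE' cursor=2
After op 8 (left): buf='SMAHZWE' cursor=1
After op 9 (right): buf='SMAHZWE' cursor=2
After op 10 (end): buf='SMAHZWE' cursor=7
After op 11 (left): buf='SMAHZWE' cursor=6

Answer: SMAHZWE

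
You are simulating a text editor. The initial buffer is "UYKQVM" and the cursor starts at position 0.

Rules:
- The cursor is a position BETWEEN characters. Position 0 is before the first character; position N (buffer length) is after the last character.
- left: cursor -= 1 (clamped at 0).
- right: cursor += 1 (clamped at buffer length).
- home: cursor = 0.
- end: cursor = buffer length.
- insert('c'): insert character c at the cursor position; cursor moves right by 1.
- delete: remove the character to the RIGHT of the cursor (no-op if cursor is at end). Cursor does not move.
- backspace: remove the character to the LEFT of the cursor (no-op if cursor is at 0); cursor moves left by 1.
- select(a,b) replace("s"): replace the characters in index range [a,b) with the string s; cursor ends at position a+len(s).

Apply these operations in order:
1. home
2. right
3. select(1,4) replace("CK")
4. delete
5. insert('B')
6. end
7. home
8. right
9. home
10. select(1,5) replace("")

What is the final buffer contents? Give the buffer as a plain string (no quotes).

Answer: U

Derivation:
After op 1 (home): buf='UYKQVM' cursor=0
After op 2 (right): buf='UYKQVM' cursor=1
After op 3 (select(1,4) replace("CK")): buf='UCKVM' cursor=3
After op 4 (delete): buf='UCKM' cursor=3
After op 5 (insert('B')): buf='UCKBM' cursor=4
After op 6 (end): buf='UCKBM' cursor=5
After op 7 (home): buf='UCKBM' cursor=0
After op 8 (right): buf='UCKBM' cursor=1
After op 9 (home): buf='UCKBM' cursor=0
After op 10 (select(1,5) replace("")): buf='U' cursor=1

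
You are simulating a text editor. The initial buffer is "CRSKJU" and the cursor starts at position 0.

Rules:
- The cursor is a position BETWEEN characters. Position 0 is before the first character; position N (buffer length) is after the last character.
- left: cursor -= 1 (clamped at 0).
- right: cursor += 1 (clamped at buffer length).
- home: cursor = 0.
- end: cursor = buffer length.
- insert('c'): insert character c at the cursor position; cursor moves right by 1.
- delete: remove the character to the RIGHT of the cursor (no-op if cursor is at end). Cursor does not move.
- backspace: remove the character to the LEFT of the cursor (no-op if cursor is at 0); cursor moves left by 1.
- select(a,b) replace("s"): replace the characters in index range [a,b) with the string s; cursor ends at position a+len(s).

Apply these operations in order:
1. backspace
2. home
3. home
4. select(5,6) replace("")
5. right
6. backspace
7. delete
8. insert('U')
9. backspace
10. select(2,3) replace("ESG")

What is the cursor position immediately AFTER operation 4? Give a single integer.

After op 1 (backspace): buf='CRSKJU' cursor=0
After op 2 (home): buf='CRSKJU' cursor=0
After op 3 (home): buf='CRSKJU' cursor=0
After op 4 (select(5,6) replace("")): buf='CRSKJ' cursor=5

Answer: 5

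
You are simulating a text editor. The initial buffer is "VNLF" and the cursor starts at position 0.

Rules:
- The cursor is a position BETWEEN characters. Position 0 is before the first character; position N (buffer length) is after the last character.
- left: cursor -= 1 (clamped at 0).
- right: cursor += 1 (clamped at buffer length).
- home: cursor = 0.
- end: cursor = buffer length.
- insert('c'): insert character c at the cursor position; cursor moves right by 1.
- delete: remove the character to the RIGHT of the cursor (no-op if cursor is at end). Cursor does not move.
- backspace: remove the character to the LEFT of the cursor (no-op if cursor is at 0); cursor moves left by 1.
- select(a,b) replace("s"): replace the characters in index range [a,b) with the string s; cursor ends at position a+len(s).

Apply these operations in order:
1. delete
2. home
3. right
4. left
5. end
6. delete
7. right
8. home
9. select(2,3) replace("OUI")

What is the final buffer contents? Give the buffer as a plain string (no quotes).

After op 1 (delete): buf='NLF' cursor=0
After op 2 (home): buf='NLF' cursor=0
After op 3 (right): buf='NLF' cursor=1
After op 4 (left): buf='NLF' cursor=0
After op 5 (end): buf='NLF' cursor=3
After op 6 (delete): buf='NLF' cursor=3
After op 7 (right): buf='NLF' cursor=3
After op 8 (home): buf='NLF' cursor=0
After op 9 (select(2,3) replace("OUI")): buf='NLOUI' cursor=5

Answer: NLOUI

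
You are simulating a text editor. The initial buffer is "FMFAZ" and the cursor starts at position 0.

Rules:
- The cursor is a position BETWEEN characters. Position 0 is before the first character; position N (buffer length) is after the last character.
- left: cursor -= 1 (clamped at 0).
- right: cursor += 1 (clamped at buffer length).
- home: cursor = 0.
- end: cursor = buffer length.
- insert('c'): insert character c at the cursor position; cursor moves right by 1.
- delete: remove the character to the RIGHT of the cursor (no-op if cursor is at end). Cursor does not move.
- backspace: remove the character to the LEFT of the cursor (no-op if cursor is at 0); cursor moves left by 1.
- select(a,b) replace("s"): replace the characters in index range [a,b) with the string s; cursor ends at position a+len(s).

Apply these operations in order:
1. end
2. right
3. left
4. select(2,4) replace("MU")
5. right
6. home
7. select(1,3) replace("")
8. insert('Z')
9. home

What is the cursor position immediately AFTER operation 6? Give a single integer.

After op 1 (end): buf='FMFAZ' cursor=5
After op 2 (right): buf='FMFAZ' cursor=5
After op 3 (left): buf='FMFAZ' cursor=4
After op 4 (select(2,4) replace("MU")): buf='FMMUZ' cursor=4
After op 5 (right): buf='FMMUZ' cursor=5
After op 6 (home): buf='FMMUZ' cursor=0

Answer: 0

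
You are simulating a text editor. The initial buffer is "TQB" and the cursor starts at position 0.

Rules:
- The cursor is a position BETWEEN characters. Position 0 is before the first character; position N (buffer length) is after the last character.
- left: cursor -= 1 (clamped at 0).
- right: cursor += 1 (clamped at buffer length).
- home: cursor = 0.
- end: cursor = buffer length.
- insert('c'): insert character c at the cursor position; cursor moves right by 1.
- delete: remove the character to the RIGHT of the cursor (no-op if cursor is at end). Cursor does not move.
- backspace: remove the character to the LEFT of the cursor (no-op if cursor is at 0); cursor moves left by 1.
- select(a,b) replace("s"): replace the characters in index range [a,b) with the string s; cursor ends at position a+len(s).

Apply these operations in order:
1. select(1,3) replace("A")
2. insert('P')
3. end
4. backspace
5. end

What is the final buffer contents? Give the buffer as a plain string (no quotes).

After op 1 (select(1,3) replace("A")): buf='TA' cursor=2
After op 2 (insert('P')): buf='TAP' cursor=3
After op 3 (end): buf='TAP' cursor=3
After op 4 (backspace): buf='TA' cursor=2
After op 5 (end): buf='TA' cursor=2

Answer: TA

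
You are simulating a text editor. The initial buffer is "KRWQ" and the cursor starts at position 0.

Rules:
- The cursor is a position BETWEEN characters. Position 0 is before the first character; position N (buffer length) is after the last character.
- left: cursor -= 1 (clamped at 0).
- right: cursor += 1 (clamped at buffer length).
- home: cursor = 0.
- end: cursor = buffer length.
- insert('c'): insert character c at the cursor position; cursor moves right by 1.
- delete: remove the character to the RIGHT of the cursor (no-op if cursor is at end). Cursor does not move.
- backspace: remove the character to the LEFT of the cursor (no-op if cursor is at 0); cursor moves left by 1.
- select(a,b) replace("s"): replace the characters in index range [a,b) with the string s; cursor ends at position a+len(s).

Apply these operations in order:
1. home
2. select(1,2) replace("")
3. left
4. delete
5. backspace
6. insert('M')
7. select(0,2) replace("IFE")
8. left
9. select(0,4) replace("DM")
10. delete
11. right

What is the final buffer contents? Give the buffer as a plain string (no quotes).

After op 1 (home): buf='KRWQ' cursor=0
After op 2 (select(1,2) replace("")): buf='KWQ' cursor=1
After op 3 (left): buf='KWQ' cursor=0
After op 4 (delete): buf='WQ' cursor=0
After op 5 (backspace): buf='WQ' cursor=0
After op 6 (insert('M')): buf='MWQ' cursor=1
After op 7 (select(0,2) replace("IFE")): buf='IFEQ' cursor=3
After op 8 (left): buf='IFEQ' cursor=2
After op 9 (select(0,4) replace("DM")): buf='DM' cursor=2
After op 10 (delete): buf='DM' cursor=2
After op 11 (right): buf='DM' cursor=2

Answer: DM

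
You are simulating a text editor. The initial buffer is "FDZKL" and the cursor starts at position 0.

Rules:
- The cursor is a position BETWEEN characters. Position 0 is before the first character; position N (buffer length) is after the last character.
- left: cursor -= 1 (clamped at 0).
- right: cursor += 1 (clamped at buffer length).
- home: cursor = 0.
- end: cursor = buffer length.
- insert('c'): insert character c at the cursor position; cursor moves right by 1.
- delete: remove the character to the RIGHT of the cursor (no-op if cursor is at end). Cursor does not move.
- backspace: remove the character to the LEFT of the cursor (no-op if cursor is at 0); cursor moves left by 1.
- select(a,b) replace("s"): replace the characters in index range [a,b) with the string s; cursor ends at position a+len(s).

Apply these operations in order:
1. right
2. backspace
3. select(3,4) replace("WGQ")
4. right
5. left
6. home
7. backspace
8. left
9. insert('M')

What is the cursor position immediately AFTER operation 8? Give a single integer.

Answer: 0

Derivation:
After op 1 (right): buf='FDZKL' cursor=1
After op 2 (backspace): buf='DZKL' cursor=0
After op 3 (select(3,4) replace("WGQ")): buf='DZKWGQ' cursor=6
After op 4 (right): buf='DZKWGQ' cursor=6
After op 5 (left): buf='DZKWGQ' cursor=5
After op 6 (home): buf='DZKWGQ' cursor=0
After op 7 (backspace): buf='DZKWGQ' cursor=0
After op 8 (left): buf='DZKWGQ' cursor=0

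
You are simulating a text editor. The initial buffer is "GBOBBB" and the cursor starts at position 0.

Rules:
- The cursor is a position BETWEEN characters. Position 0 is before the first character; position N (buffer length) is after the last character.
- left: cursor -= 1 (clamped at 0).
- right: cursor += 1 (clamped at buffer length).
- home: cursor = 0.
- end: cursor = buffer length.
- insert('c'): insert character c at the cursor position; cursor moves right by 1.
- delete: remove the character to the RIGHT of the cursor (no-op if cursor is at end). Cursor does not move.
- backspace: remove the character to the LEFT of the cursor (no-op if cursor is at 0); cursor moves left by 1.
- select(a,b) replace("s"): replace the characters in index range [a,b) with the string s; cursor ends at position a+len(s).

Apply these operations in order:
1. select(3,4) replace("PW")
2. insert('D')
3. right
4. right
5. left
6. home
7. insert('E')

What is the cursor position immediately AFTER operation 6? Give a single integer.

Answer: 0

Derivation:
After op 1 (select(3,4) replace("PW")): buf='GBOPWBB' cursor=5
After op 2 (insert('D')): buf='GBOPWDBB' cursor=6
After op 3 (right): buf='GBOPWDBB' cursor=7
After op 4 (right): buf='GBOPWDBB' cursor=8
After op 5 (left): buf='GBOPWDBB' cursor=7
After op 6 (home): buf='GBOPWDBB' cursor=0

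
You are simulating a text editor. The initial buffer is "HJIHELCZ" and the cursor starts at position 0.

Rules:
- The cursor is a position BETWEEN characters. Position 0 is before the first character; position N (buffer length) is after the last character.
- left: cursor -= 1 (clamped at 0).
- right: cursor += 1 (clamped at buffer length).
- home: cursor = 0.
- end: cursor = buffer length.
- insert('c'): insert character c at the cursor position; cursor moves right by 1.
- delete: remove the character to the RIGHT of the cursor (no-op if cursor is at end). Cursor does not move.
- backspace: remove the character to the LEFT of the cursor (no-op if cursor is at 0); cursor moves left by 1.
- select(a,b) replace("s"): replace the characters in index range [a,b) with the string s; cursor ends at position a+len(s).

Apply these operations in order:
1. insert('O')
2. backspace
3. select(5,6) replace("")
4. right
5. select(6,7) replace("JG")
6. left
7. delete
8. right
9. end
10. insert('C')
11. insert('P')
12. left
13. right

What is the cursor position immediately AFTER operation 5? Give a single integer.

Answer: 8

Derivation:
After op 1 (insert('O')): buf='OHJIHELCZ' cursor=1
After op 2 (backspace): buf='HJIHELCZ' cursor=0
After op 3 (select(5,6) replace("")): buf='HJIHECZ' cursor=5
After op 4 (right): buf='HJIHECZ' cursor=6
After op 5 (select(6,7) replace("JG")): buf='HJIHECJG' cursor=8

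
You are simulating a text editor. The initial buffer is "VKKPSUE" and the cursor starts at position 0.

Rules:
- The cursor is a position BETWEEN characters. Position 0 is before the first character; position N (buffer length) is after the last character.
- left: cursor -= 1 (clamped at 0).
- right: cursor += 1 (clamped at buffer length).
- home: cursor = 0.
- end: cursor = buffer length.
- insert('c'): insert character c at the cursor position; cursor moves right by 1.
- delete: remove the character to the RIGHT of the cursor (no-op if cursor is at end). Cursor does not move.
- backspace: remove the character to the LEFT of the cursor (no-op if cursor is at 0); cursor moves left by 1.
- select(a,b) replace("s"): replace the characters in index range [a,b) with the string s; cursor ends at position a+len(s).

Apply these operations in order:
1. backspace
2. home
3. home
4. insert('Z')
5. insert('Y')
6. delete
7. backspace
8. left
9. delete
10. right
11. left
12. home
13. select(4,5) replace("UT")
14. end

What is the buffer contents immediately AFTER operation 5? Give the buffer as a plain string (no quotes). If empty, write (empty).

Answer: ZYVKKPSUE

Derivation:
After op 1 (backspace): buf='VKKPSUE' cursor=0
After op 2 (home): buf='VKKPSUE' cursor=0
After op 3 (home): buf='VKKPSUE' cursor=0
After op 4 (insert('Z')): buf='ZVKKPSUE' cursor=1
After op 5 (insert('Y')): buf='ZYVKKPSUE' cursor=2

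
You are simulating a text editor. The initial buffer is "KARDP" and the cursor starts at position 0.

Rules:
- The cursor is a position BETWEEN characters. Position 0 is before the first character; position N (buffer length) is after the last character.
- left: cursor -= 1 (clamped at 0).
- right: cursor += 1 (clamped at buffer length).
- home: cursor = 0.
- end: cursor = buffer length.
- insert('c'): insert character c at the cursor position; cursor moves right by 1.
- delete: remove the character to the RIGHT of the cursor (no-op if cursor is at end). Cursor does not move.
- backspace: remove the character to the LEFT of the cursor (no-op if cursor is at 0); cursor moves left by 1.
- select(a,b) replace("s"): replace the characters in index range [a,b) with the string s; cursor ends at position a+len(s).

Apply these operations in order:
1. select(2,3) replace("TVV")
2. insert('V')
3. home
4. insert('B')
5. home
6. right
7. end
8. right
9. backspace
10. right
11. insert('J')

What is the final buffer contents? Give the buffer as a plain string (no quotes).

Answer: BKATVVVDJ

Derivation:
After op 1 (select(2,3) replace("TVV")): buf='KATVVDP' cursor=5
After op 2 (insert('V')): buf='KATVVVDP' cursor=6
After op 3 (home): buf='KATVVVDP' cursor=0
After op 4 (insert('B')): buf='BKATVVVDP' cursor=1
After op 5 (home): buf='BKATVVVDP' cursor=0
After op 6 (right): buf='BKATVVVDP' cursor=1
After op 7 (end): buf='BKATVVVDP' cursor=9
After op 8 (right): buf='BKATVVVDP' cursor=9
After op 9 (backspace): buf='BKATVVVD' cursor=8
After op 10 (right): buf='BKATVVVD' cursor=8
After op 11 (insert('J')): buf='BKATVVVDJ' cursor=9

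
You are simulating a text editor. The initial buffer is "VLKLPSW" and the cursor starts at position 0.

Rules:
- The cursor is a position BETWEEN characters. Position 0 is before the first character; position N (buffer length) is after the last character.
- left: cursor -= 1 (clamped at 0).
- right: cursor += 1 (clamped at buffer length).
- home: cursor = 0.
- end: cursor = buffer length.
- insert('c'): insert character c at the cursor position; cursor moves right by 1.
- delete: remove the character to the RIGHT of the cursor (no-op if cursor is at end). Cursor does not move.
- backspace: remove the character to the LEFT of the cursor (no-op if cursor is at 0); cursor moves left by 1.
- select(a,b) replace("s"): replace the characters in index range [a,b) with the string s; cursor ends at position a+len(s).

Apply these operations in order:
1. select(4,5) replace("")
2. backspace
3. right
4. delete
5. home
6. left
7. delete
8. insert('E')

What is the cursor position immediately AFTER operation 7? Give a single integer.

After op 1 (select(4,5) replace("")): buf='VLKLSW' cursor=4
After op 2 (backspace): buf='VLKSW' cursor=3
After op 3 (right): buf='VLKSW' cursor=4
After op 4 (delete): buf='VLKS' cursor=4
After op 5 (home): buf='VLKS' cursor=0
After op 6 (left): buf='VLKS' cursor=0
After op 7 (delete): buf='LKS' cursor=0

Answer: 0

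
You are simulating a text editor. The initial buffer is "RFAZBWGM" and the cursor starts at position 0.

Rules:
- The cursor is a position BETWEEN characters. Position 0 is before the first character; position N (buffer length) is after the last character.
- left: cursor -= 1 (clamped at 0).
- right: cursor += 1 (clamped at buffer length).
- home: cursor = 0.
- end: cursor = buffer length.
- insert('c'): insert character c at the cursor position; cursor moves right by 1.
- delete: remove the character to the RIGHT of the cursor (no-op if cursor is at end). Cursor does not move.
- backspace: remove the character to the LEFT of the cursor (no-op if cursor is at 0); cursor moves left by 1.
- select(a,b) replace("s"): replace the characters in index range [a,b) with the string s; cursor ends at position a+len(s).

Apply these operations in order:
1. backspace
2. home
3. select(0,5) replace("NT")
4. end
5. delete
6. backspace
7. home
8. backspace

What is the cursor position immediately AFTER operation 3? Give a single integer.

Answer: 2

Derivation:
After op 1 (backspace): buf='RFAZBWGM' cursor=0
After op 2 (home): buf='RFAZBWGM' cursor=0
After op 3 (select(0,5) replace("NT")): buf='NTWGM' cursor=2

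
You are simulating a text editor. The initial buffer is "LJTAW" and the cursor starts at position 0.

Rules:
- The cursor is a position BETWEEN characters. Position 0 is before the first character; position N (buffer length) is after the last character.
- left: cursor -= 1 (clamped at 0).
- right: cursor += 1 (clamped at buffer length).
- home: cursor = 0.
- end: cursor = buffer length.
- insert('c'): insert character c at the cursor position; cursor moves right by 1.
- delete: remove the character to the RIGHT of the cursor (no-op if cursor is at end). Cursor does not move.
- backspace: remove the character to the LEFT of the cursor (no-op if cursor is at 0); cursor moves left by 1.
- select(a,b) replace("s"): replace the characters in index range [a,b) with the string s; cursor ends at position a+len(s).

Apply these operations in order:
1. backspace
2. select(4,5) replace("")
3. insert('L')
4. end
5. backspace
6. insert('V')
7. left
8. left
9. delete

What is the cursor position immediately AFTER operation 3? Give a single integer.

Answer: 5

Derivation:
After op 1 (backspace): buf='LJTAW' cursor=0
After op 2 (select(4,5) replace("")): buf='LJTA' cursor=4
After op 3 (insert('L')): buf='LJTAL' cursor=5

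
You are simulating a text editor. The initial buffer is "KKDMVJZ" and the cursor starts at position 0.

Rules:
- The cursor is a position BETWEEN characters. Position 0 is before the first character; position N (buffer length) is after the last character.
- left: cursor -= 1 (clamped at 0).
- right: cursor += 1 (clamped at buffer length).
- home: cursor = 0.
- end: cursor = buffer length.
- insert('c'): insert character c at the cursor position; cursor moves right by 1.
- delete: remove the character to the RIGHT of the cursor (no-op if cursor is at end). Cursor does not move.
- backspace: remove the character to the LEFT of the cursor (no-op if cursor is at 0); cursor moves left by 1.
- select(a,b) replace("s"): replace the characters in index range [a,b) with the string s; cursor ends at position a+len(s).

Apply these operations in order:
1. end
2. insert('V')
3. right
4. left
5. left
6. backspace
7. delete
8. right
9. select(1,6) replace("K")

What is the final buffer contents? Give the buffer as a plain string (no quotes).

Answer: KK

Derivation:
After op 1 (end): buf='KKDMVJZ' cursor=7
After op 2 (insert('V')): buf='KKDMVJZV' cursor=8
After op 3 (right): buf='KKDMVJZV' cursor=8
After op 4 (left): buf='KKDMVJZV' cursor=7
After op 5 (left): buf='KKDMVJZV' cursor=6
After op 6 (backspace): buf='KKDMVZV' cursor=5
After op 7 (delete): buf='KKDMVV' cursor=5
After op 8 (right): buf='KKDMVV' cursor=6
After op 9 (select(1,6) replace("K")): buf='KK' cursor=2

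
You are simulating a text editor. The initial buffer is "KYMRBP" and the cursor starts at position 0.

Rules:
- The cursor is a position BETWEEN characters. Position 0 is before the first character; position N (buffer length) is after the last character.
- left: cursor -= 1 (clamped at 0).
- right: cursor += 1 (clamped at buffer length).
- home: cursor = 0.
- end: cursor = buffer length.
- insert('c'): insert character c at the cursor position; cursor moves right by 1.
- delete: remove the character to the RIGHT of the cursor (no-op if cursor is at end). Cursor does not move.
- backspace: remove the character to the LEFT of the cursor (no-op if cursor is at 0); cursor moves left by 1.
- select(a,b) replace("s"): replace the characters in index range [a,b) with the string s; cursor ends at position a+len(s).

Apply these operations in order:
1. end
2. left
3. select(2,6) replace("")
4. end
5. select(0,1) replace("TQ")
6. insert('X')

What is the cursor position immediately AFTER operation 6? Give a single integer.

After op 1 (end): buf='KYMRBP' cursor=6
After op 2 (left): buf='KYMRBP' cursor=5
After op 3 (select(2,6) replace("")): buf='KY' cursor=2
After op 4 (end): buf='KY' cursor=2
After op 5 (select(0,1) replace("TQ")): buf='TQY' cursor=2
After op 6 (insert('X')): buf='TQXY' cursor=3

Answer: 3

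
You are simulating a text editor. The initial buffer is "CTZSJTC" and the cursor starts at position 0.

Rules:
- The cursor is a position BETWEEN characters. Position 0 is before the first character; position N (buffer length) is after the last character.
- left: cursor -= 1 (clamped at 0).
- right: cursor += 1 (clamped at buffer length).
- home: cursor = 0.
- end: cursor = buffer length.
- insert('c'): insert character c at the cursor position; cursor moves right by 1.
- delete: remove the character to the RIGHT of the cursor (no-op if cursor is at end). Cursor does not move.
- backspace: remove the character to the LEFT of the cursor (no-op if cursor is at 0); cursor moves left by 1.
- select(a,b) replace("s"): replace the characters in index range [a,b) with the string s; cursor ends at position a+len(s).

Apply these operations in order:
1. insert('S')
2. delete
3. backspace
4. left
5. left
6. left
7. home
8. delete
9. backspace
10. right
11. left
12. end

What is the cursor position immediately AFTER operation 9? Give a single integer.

Answer: 0

Derivation:
After op 1 (insert('S')): buf='SCTZSJTC' cursor=1
After op 2 (delete): buf='STZSJTC' cursor=1
After op 3 (backspace): buf='TZSJTC' cursor=0
After op 4 (left): buf='TZSJTC' cursor=0
After op 5 (left): buf='TZSJTC' cursor=0
After op 6 (left): buf='TZSJTC' cursor=0
After op 7 (home): buf='TZSJTC' cursor=0
After op 8 (delete): buf='ZSJTC' cursor=0
After op 9 (backspace): buf='ZSJTC' cursor=0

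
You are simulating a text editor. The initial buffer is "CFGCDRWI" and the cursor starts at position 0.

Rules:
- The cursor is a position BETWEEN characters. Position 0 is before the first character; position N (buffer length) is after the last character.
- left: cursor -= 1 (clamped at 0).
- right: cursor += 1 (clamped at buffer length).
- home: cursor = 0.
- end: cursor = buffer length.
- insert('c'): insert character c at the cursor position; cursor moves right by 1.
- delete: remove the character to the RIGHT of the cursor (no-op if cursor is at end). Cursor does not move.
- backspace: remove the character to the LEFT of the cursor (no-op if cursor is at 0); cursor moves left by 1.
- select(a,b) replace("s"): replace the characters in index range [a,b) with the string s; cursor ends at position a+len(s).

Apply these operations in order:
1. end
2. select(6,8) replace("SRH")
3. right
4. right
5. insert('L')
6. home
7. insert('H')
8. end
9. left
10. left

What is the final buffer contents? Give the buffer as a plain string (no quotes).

Answer: HCFGCDRSRHL

Derivation:
After op 1 (end): buf='CFGCDRWI' cursor=8
After op 2 (select(6,8) replace("SRH")): buf='CFGCDRSRH' cursor=9
After op 3 (right): buf='CFGCDRSRH' cursor=9
After op 4 (right): buf='CFGCDRSRH' cursor=9
After op 5 (insert('L')): buf='CFGCDRSRHL' cursor=10
After op 6 (home): buf='CFGCDRSRHL' cursor=0
After op 7 (insert('H')): buf='HCFGCDRSRHL' cursor=1
After op 8 (end): buf='HCFGCDRSRHL' cursor=11
After op 9 (left): buf='HCFGCDRSRHL' cursor=10
After op 10 (left): buf='HCFGCDRSRHL' cursor=9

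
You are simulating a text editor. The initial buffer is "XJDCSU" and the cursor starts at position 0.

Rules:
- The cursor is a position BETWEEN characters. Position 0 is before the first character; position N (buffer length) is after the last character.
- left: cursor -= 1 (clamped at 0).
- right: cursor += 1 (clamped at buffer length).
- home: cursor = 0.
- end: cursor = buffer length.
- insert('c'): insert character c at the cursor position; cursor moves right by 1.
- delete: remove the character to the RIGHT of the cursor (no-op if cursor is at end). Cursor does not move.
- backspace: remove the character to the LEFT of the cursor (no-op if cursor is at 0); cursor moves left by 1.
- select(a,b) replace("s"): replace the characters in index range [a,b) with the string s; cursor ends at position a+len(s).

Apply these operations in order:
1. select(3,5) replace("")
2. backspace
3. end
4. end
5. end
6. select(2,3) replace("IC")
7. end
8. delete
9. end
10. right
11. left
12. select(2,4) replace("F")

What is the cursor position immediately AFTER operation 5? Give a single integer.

After op 1 (select(3,5) replace("")): buf='XJDU' cursor=3
After op 2 (backspace): buf='XJU' cursor=2
After op 3 (end): buf='XJU' cursor=3
After op 4 (end): buf='XJU' cursor=3
After op 5 (end): buf='XJU' cursor=3

Answer: 3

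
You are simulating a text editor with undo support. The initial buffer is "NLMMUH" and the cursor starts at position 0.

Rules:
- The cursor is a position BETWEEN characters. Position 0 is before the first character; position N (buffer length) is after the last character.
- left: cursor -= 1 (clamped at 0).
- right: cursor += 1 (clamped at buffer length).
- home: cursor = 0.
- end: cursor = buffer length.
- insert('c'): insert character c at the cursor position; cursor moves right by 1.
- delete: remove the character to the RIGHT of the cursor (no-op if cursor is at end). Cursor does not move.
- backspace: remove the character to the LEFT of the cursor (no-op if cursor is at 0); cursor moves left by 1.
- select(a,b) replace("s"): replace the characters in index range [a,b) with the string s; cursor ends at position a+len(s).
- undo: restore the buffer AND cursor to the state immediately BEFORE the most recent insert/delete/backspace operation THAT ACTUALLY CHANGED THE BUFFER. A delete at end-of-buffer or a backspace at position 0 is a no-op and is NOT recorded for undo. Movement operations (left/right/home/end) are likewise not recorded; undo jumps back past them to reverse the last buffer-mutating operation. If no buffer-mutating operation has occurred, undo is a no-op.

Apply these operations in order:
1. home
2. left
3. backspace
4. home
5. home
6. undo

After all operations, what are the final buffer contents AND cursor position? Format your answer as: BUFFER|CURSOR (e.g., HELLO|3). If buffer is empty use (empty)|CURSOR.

After op 1 (home): buf='NLMMUH' cursor=0
After op 2 (left): buf='NLMMUH' cursor=0
After op 3 (backspace): buf='NLMMUH' cursor=0
After op 4 (home): buf='NLMMUH' cursor=0
After op 5 (home): buf='NLMMUH' cursor=0
After op 6 (undo): buf='NLMMUH' cursor=0

Answer: NLMMUH|0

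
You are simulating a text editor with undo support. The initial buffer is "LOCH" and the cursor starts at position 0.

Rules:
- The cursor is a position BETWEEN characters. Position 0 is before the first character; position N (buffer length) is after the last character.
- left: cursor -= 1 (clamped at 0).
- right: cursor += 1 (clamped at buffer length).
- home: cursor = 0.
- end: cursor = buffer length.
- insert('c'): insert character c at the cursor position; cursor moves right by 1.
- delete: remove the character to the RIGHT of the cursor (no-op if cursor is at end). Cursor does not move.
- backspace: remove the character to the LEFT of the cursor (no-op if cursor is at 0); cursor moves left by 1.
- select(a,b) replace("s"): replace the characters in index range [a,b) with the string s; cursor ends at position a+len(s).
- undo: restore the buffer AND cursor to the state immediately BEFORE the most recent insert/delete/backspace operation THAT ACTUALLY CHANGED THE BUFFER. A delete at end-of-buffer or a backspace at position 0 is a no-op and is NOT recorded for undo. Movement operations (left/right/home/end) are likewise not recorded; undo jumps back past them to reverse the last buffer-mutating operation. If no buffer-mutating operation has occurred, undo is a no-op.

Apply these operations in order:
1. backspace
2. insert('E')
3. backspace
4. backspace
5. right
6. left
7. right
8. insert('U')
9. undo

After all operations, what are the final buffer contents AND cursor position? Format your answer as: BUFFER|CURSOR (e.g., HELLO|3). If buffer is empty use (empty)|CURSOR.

After op 1 (backspace): buf='LOCH' cursor=0
After op 2 (insert('E')): buf='ELOCH' cursor=1
After op 3 (backspace): buf='LOCH' cursor=0
After op 4 (backspace): buf='LOCH' cursor=0
After op 5 (right): buf='LOCH' cursor=1
After op 6 (left): buf='LOCH' cursor=0
After op 7 (right): buf='LOCH' cursor=1
After op 8 (insert('U')): buf='LUOCH' cursor=2
After op 9 (undo): buf='LOCH' cursor=1

Answer: LOCH|1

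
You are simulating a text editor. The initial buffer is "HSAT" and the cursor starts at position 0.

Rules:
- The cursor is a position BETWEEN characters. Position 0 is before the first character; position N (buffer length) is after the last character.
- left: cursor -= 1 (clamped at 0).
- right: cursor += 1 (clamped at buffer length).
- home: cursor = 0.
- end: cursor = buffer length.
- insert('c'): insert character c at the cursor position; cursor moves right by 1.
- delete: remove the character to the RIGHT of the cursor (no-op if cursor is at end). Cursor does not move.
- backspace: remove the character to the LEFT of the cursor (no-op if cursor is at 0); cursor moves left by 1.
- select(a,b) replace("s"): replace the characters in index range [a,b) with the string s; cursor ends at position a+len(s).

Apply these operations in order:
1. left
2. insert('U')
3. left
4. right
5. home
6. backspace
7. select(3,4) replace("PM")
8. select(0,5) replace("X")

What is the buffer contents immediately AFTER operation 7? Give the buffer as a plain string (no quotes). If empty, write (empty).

After op 1 (left): buf='HSAT' cursor=0
After op 2 (insert('U')): buf='UHSAT' cursor=1
After op 3 (left): buf='UHSAT' cursor=0
After op 4 (right): buf='UHSAT' cursor=1
After op 5 (home): buf='UHSAT' cursor=0
After op 6 (backspace): buf='UHSAT' cursor=0
After op 7 (select(3,4) replace("PM")): buf='UHSPMT' cursor=5

Answer: UHSPMT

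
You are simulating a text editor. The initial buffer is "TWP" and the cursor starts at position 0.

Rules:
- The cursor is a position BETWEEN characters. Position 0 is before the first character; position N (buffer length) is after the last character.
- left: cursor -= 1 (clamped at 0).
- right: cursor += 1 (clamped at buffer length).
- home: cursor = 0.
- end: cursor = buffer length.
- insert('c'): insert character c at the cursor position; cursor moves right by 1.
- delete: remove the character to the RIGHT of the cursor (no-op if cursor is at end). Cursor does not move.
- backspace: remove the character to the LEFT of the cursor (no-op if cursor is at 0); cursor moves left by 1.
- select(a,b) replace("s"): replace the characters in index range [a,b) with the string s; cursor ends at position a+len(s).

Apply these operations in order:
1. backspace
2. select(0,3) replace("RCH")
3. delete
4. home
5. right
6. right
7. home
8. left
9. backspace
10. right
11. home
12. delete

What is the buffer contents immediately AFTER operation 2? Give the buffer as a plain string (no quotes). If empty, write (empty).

Answer: RCH

Derivation:
After op 1 (backspace): buf='TWP' cursor=0
After op 2 (select(0,3) replace("RCH")): buf='RCH' cursor=3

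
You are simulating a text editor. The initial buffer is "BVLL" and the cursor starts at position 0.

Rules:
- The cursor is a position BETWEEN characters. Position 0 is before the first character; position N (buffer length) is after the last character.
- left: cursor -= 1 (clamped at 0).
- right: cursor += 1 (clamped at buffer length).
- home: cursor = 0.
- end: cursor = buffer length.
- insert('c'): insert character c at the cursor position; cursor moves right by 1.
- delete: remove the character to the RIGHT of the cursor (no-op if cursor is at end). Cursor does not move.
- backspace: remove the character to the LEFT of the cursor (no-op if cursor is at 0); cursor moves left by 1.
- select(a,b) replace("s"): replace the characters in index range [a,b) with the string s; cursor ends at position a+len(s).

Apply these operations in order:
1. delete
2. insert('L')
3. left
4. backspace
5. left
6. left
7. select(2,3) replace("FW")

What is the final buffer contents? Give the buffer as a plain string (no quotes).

After op 1 (delete): buf='VLL' cursor=0
After op 2 (insert('L')): buf='LVLL' cursor=1
After op 3 (left): buf='LVLL' cursor=0
After op 4 (backspace): buf='LVLL' cursor=0
After op 5 (left): buf='LVLL' cursor=0
After op 6 (left): buf='LVLL' cursor=0
After op 7 (select(2,3) replace("FW")): buf='LVFWL' cursor=4

Answer: LVFWL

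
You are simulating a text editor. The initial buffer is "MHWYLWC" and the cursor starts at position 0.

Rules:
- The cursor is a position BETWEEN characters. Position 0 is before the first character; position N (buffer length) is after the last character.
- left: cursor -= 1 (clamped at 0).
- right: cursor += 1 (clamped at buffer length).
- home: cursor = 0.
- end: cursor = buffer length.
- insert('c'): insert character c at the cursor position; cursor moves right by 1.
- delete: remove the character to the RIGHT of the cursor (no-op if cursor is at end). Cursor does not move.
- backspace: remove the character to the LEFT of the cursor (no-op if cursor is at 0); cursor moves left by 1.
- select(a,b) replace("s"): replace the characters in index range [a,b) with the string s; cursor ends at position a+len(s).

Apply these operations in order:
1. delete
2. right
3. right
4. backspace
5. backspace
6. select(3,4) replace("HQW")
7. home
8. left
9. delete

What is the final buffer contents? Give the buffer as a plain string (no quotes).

After op 1 (delete): buf='HWYLWC' cursor=0
After op 2 (right): buf='HWYLWC' cursor=1
After op 3 (right): buf='HWYLWC' cursor=2
After op 4 (backspace): buf='HYLWC' cursor=1
After op 5 (backspace): buf='YLWC' cursor=0
After op 6 (select(3,4) replace("HQW")): buf='YLWHQW' cursor=6
After op 7 (home): buf='YLWHQW' cursor=0
After op 8 (left): buf='YLWHQW' cursor=0
After op 9 (delete): buf='LWHQW' cursor=0

Answer: LWHQW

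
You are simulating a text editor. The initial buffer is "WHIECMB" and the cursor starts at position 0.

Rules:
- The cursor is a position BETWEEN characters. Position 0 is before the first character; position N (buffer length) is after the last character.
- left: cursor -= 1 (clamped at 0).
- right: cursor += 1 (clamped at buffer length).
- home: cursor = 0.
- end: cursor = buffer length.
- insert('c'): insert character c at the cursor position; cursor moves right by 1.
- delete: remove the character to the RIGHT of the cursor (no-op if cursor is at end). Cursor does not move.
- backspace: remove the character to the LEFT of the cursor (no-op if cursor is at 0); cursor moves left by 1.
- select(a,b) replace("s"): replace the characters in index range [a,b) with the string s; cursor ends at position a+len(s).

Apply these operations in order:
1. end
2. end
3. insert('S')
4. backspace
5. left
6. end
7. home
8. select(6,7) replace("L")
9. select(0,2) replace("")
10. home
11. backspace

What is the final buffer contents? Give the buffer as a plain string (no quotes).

After op 1 (end): buf='WHIECMB' cursor=7
After op 2 (end): buf='WHIECMB' cursor=7
After op 3 (insert('S')): buf='WHIECMBS' cursor=8
After op 4 (backspace): buf='WHIECMB' cursor=7
After op 5 (left): buf='WHIECMB' cursor=6
After op 6 (end): buf='WHIECMB' cursor=7
After op 7 (home): buf='WHIECMB' cursor=0
After op 8 (select(6,7) replace("L")): buf='WHIECML' cursor=7
After op 9 (select(0,2) replace("")): buf='IECML' cursor=0
After op 10 (home): buf='IECML' cursor=0
After op 11 (backspace): buf='IECML' cursor=0

Answer: IECML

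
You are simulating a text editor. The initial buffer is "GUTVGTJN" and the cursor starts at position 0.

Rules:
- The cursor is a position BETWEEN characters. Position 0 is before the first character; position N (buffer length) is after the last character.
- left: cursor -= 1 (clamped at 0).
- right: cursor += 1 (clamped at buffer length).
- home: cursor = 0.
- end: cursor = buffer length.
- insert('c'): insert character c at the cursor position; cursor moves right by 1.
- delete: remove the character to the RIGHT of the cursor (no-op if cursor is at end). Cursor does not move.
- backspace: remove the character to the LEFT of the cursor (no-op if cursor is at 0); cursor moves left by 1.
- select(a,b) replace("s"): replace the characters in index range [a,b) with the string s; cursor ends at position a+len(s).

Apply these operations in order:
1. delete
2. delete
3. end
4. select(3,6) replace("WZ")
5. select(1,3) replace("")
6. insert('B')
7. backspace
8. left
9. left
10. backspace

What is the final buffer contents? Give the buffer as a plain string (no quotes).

After op 1 (delete): buf='UTVGTJN' cursor=0
After op 2 (delete): buf='TVGTJN' cursor=0
After op 3 (end): buf='TVGTJN' cursor=6
After op 4 (select(3,6) replace("WZ")): buf='TVGWZ' cursor=5
After op 5 (select(1,3) replace("")): buf='TWZ' cursor=1
After op 6 (insert('B')): buf='TBWZ' cursor=2
After op 7 (backspace): buf='TWZ' cursor=1
After op 8 (left): buf='TWZ' cursor=0
After op 9 (left): buf='TWZ' cursor=0
After op 10 (backspace): buf='TWZ' cursor=0

Answer: TWZ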